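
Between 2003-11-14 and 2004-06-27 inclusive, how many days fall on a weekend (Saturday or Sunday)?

2003-11-14 is a Friday.
That's 227 days from start to end, counting both.
227 = 7 × 32 + 3, so there are 32 full weeks plus 3 extra days.
Each full week contributes 2 weekend days (Sat, Sun): 32 × 2 = 64.
The 3 extra days are Fri, Sat, Sun — 2 of them qualify.
Total: 64 + 2 = 66.

66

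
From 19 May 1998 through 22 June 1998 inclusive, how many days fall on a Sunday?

5 Sundays

19 May 1998 is a Tuesday.
That's 35 days from start to end, counting both.
35 = 7 × 5, so the span is exactly 5 full weeks.
Each full week contributes one Sunday: 5 so far.
Total: 5.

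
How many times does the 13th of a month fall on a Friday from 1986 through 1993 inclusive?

14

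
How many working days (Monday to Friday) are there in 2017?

260

January 1, 2017 is a Sunday.
That's 365 days from start to end, counting both.
365 = 7 × 52 + 1, so there are 52 full weeks plus 1 extra day.
Each full week contributes 5 weekdays (Mon–Fri): 52 × 5 = 260.
The 1 extra day is Sun — none qualify.
Total: 260 + 0 = 260.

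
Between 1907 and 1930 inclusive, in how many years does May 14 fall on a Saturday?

Day of week of May 14 in each year:
1907: Tue, 1908: Thu, 1909: Fri, 1910: Sat ✓, 1911: Sun, 1912: Tue, 1913: Wed, 1914: Thu, 1915: Fri, 1916: Sun, 1917: Mon, 1918: Tue, 1919: Wed, 1920: Fri, 1921: Sat ✓, 1922: Sun, 1923: Mon, 1924: Wed, 1925: Thu, 1926: Fri, 1927: Sat ✓, 1928: Mon, 1929: Tue, 1930: Wed
Saturdays: 1910, 1921, 1927.

3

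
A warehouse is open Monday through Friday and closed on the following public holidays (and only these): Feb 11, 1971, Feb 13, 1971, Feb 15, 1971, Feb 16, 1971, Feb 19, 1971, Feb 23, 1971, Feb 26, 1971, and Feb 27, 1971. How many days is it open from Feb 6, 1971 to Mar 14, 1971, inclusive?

19

Feb 6, 1971 is a Saturday.
That's 37 days from start to end, counting both.
37 = 7 × 5 + 2, so there are 5 full weeks plus 2 extra days.
Each full week contributes 5 weekdays (Mon–Fri): 5 × 5 = 25.
The 2 extra days are Saturday, Sunday — none qualify.
Total: 25 + 0 = 25.
Holidays: Feb 11, 1971 (Thu); Feb 13, 1971 (Sat); Feb 15, 1971 (Mon); Feb 16, 1971 (Tue); Feb 19, 1971 (Fri); Feb 23, 1971 (Tue); Feb 26, 1971 (Fri); Feb 27, 1971 (Sat).
6 of the 8 holidays fall on weekdays; the rest are weekends and were already excluded.
Business days: 25 − 6 = 19.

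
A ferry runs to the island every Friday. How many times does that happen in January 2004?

January 1, 2004 is a Thursday.
That's 31 days from start to end, counting both.
31 = 7 × 4 + 3, so there are 4 full weeks plus 3 extra days.
Each full week contributes one Friday: 4 so far.
The 3 extra days are Thursday, Friday, Saturday — 1 of them qualifies.
Total: 4 + 1 = 5.

5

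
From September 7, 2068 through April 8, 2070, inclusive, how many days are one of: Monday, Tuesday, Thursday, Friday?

September 7, 2068 is a Friday.
The range spans 579 days (inclusive of both endpoints).
579 = 7 × 82 + 5, so there are 82 full weeks plus 5 extra days.
Each full week contributes 4 days from the set (Mon, Tue, Thu, Fri): 82 × 4 = 328.
The 5 extra days are Friday, Saturday, Sunday, Monday, Tuesday — 3 of them qualify.
Total: 328 + 3 = 331.

331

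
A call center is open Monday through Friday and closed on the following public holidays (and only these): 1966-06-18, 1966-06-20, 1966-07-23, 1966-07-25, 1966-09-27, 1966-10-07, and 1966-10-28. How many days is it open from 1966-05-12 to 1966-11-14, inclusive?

1966-05-12 is a Thursday.
From 1966-05-12 to 1966-11-14 is 187 days inclusive.
187 = 7 × 26 + 5, so there are 26 full weeks plus 5 extra days.
Each full week contributes 5 weekdays (Mon–Fri): 26 × 5 = 130.
The 5 extra days are Thu, Fri, Sat, Sun, Mon — 3 of them qualify.
Total: 130 + 3 = 133.
Holidays: 1966-06-18 (Sat); 1966-06-20 (Mon); 1966-07-23 (Sat); 1966-07-25 (Mon); 1966-09-27 (Tue); 1966-10-07 (Fri); 1966-10-28 (Fri).
5 of the 7 holidays fall on weekdays; the rest are weekends and were already excluded.
Business days: 133 − 5 = 128.

128 business days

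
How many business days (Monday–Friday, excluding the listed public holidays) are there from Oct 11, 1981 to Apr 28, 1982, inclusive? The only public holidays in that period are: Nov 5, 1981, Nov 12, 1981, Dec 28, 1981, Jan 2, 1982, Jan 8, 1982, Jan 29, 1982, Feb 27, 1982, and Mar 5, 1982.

137

Oct 11, 1981 is a Sunday.
From Oct 11, 1981 to Apr 28, 1982 is 200 days inclusive.
200 = 7 × 28 + 4, so there are 28 full weeks plus 4 extra days.
Each full week contributes 5 weekdays (Mon–Fri): 28 × 5 = 140.
The 4 extra days are Sunday, Monday, Tuesday, Wednesday — 3 of them qualify.
Total: 140 + 3 = 143.
Holidays: Nov 5, 1981 (Thu); Nov 12, 1981 (Thu); Dec 28, 1981 (Mon); Jan 2, 1982 (Sat); Jan 8, 1982 (Fri); Jan 29, 1982 (Fri); Feb 27, 1982 (Sat); Mar 5, 1982 (Fri).
6 of the 8 holidays fall on weekdays; the rest are weekends and were already excluded.
Business days: 143 − 6 = 137.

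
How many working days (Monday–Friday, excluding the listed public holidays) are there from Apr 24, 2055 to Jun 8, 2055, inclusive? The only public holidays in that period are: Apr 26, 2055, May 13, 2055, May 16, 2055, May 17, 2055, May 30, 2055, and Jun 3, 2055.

28

Apr 24, 2055 is a Saturday.
That's 46 days from start to end, counting both.
46 = 7 × 6 + 4, so there are 6 full weeks plus 4 extra days.
Each full week contributes 5 weekdays (Mon–Fri): 6 × 5 = 30.
The 4 extra days are Saturday, Sunday, Monday, Tuesday — 2 of them qualify.
Total: 30 + 2 = 32.
Holidays: Apr 26, 2055 (Mon); May 13, 2055 (Thu); May 16, 2055 (Sun); May 17, 2055 (Mon); May 30, 2055 (Sun); Jun 3, 2055 (Thu).
4 of the 6 holidays fall on weekdays; the rest are weekends and were already excluded.
Business days: 32 − 4 = 28.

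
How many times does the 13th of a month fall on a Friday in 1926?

1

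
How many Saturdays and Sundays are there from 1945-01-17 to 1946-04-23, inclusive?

1945-01-17 is a Wednesday.
From 1945-01-17 to 1946-04-23 is 462 days inclusive.
462 = 7 × 66, so the span is exactly 66 full weeks.
Each full week contributes 2 weekend days (Sat, Sun): 66 × 2 = 132.
Total: 132.

132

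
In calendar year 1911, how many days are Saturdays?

52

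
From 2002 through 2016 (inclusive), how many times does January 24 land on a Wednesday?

Day of week of January 24 in each year:
2002: Thu, 2003: Fri, 2004: Sat, 2005: Mon, 2006: Tue, 2007: Wed ✓, 2008: Thu, 2009: Sat, 2010: Sun, 2011: Mon, 2012: Tue, 2013: Thu, 2014: Fri, 2015: Sat, 2016: Sun
Wednesdays: 2007.

1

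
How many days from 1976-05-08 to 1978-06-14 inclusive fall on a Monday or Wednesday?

220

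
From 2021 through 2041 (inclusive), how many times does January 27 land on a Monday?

2

Day of week of January 27 in each year:
2021: Wed, 2022: Thu, 2023: Fri, 2024: Sat, 2025: Mon ✓, 2026: Tue, 2027: Wed, 2028: Thu, 2029: Sat, 2030: Sun, 2031: Mon ✓, 2032: Tue, 2033: Thu, 2034: Fri, 2035: Sat, 2036: Sun, 2037: Tue, 2038: Wed, 2039: Thu, 2040: Fri, 2041: Sun
Mondays: 2025, 2031.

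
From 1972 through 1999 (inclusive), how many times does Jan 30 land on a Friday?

4

Day of week of January 30 in each year:
1972: Sun, 1973: Tue, 1974: Wed, 1975: Thu, 1976: Fri ✓, 1977: Sun, 1978: Mon, 1979: Tue, 1980: Wed, 1981: Fri ✓, 1982: Sat, 1983: Sun, 1984: Mon, 1985: Wed, 1986: Thu, 1987: Fri ✓, 1988: Sat, 1989: Mon, 1990: Tue, 1991: Wed, 1992: Thu, 1993: Sat, 1994: Sun, 1995: Mon, 1996: Tue, 1997: Thu, 1998: Fri ✓, 1999: Sat
Fridays: 1976, 1981, 1987, 1998.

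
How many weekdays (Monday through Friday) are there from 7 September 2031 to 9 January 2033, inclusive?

7 September 2031 is a Sunday.
The range spans 491 days (inclusive of both endpoints).
491 = 7 × 70 + 1, so there are 70 full weeks plus 1 extra day.
Each full week contributes 5 weekdays (Mon–Fri): 70 × 5 = 350.
The 1 extra day is Sun — none qualify.
Total: 350 + 0 = 350.

350 weekdays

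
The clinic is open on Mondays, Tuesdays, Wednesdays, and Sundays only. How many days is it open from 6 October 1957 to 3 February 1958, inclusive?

70

6 October 1957 is a Sunday.
From 6 October 1957 to 3 February 1958 is 121 days inclusive.
121 = 7 × 17 + 2, so there are 17 full weeks plus 2 extra days.
Each full week contributes 4 days from the set (Mon, Tue, Wed, Sun): 17 × 4 = 68.
The 2 extra days are Sun, Mon — 2 of them qualify.
Total: 68 + 2 = 70.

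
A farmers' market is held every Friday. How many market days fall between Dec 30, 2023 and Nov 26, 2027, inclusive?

Dec 30, 2023 is a Saturday.
The range spans 1428 days (inclusive of both endpoints).
1428 = 7 × 204, so the span is exactly 204 full weeks.
Each full week contributes one Friday: 204 so far.

204 Fridays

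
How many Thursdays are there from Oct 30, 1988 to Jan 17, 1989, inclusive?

11

Oct 30, 1988 is a Sunday.
That's 80 days from start to end, counting both.
80 = 7 × 11 + 3, so there are 11 full weeks plus 3 extra days.
Each full week contributes one Thursday: 11 so far.
The 3 extra days are Sunday, Monday, Tuesday — none qualify.
Total: 11 + 0 = 11.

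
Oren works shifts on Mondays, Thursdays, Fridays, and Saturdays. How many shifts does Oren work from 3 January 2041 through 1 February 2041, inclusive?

3 January 2041 is a Thursday.
The range spans 30 days (inclusive of both endpoints).
30 = 7 × 4 + 2, so there are 4 full weeks plus 2 extra days.
Each full week contributes 4 days from the set (Mon, Thu, Fri, Sat): 4 × 4 = 16.
The 2 extra days are Thu, Fri — 2 of them qualify.
Total: 16 + 2 = 18.

18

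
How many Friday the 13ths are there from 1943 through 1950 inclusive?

12

Friday-the-13ths by year:
1943: Aug
1944: Oct
1945: Apr, Jul
1946: Sep, Dec
1947: Jun
1948: Feb, Aug
1949: May
1950: Jan, Oct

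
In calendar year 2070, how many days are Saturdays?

Jan 1, 2070 is a Wednesday.
From Jan 1, 2070 to Dec 31, 2070 is 365 days inclusive.
365 = 7 × 52 + 1, so there are 52 full weeks plus 1 extra day.
Each full week contributes one Saturday: 52 so far.
The 1 extra day is Wednesday — none qualify.
Total: 52 + 0 = 52.

52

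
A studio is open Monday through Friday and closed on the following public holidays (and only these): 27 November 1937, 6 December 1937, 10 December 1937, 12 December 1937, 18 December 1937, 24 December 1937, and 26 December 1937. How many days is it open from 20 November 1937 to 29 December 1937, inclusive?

25 business days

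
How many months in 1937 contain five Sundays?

4

A month has five Sundays exactly when Sunday falls within its first (length − 28) days.
Jan: 31 days, starts Fri → 5 of Fri, Sat, Sun ✓
Feb: 28 days, starts Mon → 5 of (none)
Mar: 31 days, starts Mon → 5 of Mon, Tue, Wed
Apr: 30 days, starts Thu → 5 of Thu, Fri
May: 31 days, starts Sat → 5 of Sat, Sun, Mon ✓
Jun: 30 days, starts Tue → 5 of Tue, Wed
Jul: 31 days, starts Thu → 5 of Thu, Fri, Sat
Aug: 31 days, starts Sun → 5 of Sun, Mon, Tue ✓
Sep: 30 days, starts Wed → 5 of Wed, Thu
Oct: 31 days, starts Fri → 5 of Fri, Sat, Sun ✓
Nov: 30 days, starts Mon → 5 of Mon, Tue
Dec: 31 days, starts Wed → 5 of Wed, Thu, Fri
Months with five Sundays: Jan, May, Aug, Oct.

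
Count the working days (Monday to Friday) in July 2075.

July 1, 2075 is a Monday.
The range spans 31 days (inclusive of both endpoints).
31 = 7 × 4 + 3, so there are 4 full weeks plus 3 extra days.
Each full week contributes 5 weekdays (Mon–Fri): 4 × 5 = 20.
The 3 extra days are Monday, Tuesday, Wednesday — 3 of them qualify.
Total: 20 + 3 = 23.

23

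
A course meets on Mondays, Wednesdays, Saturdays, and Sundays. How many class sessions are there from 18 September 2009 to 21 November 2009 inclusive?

37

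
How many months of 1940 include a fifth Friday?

A month has five Fridays exactly when Friday falls within its first (length − 28) days.
Jan: 31 days, starts Mon → 5 of Mon, Tue, Wed
Feb: 29 days, starts Thu → 5 of Thu
Mar: 31 days, starts Fri → 5 of Fri, Sat, Sun ✓
Apr: 30 days, starts Mon → 5 of Mon, Tue
May: 31 days, starts Wed → 5 of Wed, Thu, Fri ✓
Jun: 30 days, starts Sat → 5 of Sat, Sun
Jul: 31 days, starts Mon → 5 of Mon, Tue, Wed
Aug: 31 days, starts Thu → 5 of Thu, Fri, Sat ✓
Sep: 30 days, starts Sun → 5 of Sun, Mon
Oct: 31 days, starts Tue → 5 of Tue, Wed, Thu
Nov: 30 days, starts Fri → 5 of Fri, Sat ✓
Dec: 31 days, starts Sun → 5 of Sun, Mon, Tue
Months with five Fridays: Mar, May, Aug, Nov.

4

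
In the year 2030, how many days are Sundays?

1 January 2030 is a Tuesday.
From 1 January 2030 to 31 December 2030 is 365 days inclusive.
365 = 7 × 52 + 1, so there are 52 full weeks plus 1 extra day.
Each full week contributes one Sunday: 52 so far.
The 1 extra day is Tuesday — none qualify.
Total: 52 + 0 = 52.

52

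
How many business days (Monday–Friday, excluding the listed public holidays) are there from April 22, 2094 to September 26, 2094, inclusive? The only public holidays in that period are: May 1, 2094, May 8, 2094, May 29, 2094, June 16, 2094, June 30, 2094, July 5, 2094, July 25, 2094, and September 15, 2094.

108

April 22, 2094 is a Thursday.
From April 22, 2094 to September 26, 2094 is 158 days inclusive.
158 = 7 × 22 + 4, so there are 22 full weeks plus 4 extra days.
Each full week contributes 5 weekdays (Mon–Fri): 22 × 5 = 110.
The 4 extra days are Thu, Fri, Sat, Sun — 2 of them qualify.
Total: 110 + 2 = 112.
Holidays: May 1, 2094 (Sat); May 8, 2094 (Sat); May 29, 2094 (Sat); June 16, 2094 (Wed); June 30, 2094 (Wed); July 5, 2094 (Mon); July 25, 2094 (Sun); September 15, 2094 (Wed).
4 of the 8 holidays fall on weekdays; the rest are weekends and were already excluded.
Business days: 112 − 4 = 108.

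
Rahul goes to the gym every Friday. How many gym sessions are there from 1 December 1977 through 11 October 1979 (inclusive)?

97

1 December 1977 is a Thursday.
From 1 December 1977 to 11 October 1979 is 680 days inclusive.
680 = 7 × 97 + 1, so there are 97 full weeks plus 1 extra day.
Each full week contributes one Friday: 97 so far.
The 1 extra day is Thursday — none qualify.
Total: 97 + 0 = 97.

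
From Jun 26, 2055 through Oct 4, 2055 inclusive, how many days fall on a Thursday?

14

Jun 26, 2055 is a Saturday.
That's 101 days from start to end, counting both.
101 = 7 × 14 + 3, so there are 14 full weeks plus 3 extra days.
Each full week contributes one Thursday: 14 so far.
The 3 extra days are Saturday, Sunday, Monday — none qualify.
Total: 14 + 0 = 14.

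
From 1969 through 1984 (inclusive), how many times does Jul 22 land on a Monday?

1

Day of week of July 22 in each year:
1969: Tue, 1970: Wed, 1971: Thu, 1972: Sat, 1973: Sun, 1974: Mon ✓, 1975: Tue, 1976: Thu, 1977: Fri, 1978: Sat, 1979: Sun, 1980: Tue, 1981: Wed, 1982: Thu, 1983: Fri, 1984: Sun
Mondays: 1974.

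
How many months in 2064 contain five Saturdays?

A month has five Saturdays exactly when Saturday falls within its first (length − 28) days.
Jan: 31 days, starts Tue → 5 of Tue, Wed, Thu
Feb: 29 days, starts Fri → 5 of Fri
Mar: 31 days, starts Sat → 5 of Sat, Sun, Mon ✓
Apr: 30 days, starts Tue → 5 of Tue, Wed
May: 31 days, starts Thu → 5 of Thu, Fri, Sat ✓
Jun: 30 days, starts Sun → 5 of Sun, Mon
Jul: 31 days, starts Tue → 5 of Tue, Wed, Thu
Aug: 31 days, starts Fri → 5 of Fri, Sat, Sun ✓
Sep: 30 days, starts Mon → 5 of Mon, Tue
Oct: 31 days, starts Wed → 5 of Wed, Thu, Fri
Nov: 30 days, starts Sat → 5 of Sat, Sun ✓
Dec: 31 days, starts Mon → 5 of Mon, Tue, Wed
Months with five Saturdays: Mar, May, Aug, Nov.

4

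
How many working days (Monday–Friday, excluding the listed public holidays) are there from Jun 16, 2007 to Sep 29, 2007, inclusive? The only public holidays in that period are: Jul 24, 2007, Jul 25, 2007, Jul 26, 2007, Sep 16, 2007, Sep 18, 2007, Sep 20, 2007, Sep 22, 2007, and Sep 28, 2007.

69 working days

Jun 16, 2007 is a Saturday.
That's 106 days from start to end, counting both.
106 = 7 × 15 + 1, so there are 15 full weeks plus 1 extra day.
Each full week contributes 5 weekdays (Mon–Fri): 15 × 5 = 75.
The 1 extra day is Sat — none qualify.
Total: 75 + 0 = 75.
Holidays: Jul 24, 2007 (Tue); Jul 25, 2007 (Wed); Jul 26, 2007 (Thu); Sep 16, 2007 (Sun); Sep 18, 2007 (Tue); Sep 20, 2007 (Thu); Sep 22, 2007 (Sat); Sep 28, 2007 (Fri).
6 of the 8 holidays fall on weekdays; the rest are weekends and were already excluded.
Business days: 75 − 6 = 69.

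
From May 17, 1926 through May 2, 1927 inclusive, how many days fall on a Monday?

51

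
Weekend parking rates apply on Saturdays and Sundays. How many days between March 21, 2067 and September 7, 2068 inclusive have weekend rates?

152

March 21, 2067 is a Monday.
From March 21, 2067 to September 7, 2068 is 537 days inclusive.
537 = 7 × 76 + 5, so there are 76 full weeks plus 5 extra days.
Each full week contributes 2 weekend days (Sat, Sun): 76 × 2 = 152.
The 5 extra days are Mon, Tue, Wed, Thu, Fri — none qualify.
Total: 152 + 0 = 152.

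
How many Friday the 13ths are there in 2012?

3

The 13th falls on a Friday when the month's 13th has weekday Fri.
Jan 13 is Fri ✓; Feb 13 is Mon; Mar 13 is Tue; Apr 13 is Fri ✓; May 13 is Sun; Jun 13 is Wed; Jul 13 is Fri ✓; Aug 13 is Mon; Sep 13 is Thu; Oct 13 is Sat; Nov 13 is Tue; Dec 13 is Thu.
Friday the 13ths: Jan, Apr, Jul.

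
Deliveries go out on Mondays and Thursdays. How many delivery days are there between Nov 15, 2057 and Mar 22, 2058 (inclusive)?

Nov 15, 2057 is a Thursday.
From Nov 15, 2057 to Mar 22, 2058 is 128 days inclusive.
128 = 7 × 18 + 2, so there are 18 full weeks plus 2 extra days.
Each full week contributes 2 days from the set (Mon, Thu): 18 × 2 = 36.
The 2 extra days are Thu, Fri — 1 of them qualifies.
Total: 36 + 1 = 37.

37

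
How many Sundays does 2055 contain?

52

2055-01-01 is a Friday.
That's 365 days from start to end, counting both.
365 = 7 × 52 + 1, so there are 52 full weeks plus 1 extra day.
Each full week contributes one Sunday: 52 so far.
The 1 extra day is Friday — none qualify.
Total: 52 + 0 = 52.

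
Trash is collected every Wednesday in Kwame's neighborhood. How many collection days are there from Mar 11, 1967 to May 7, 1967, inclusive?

8

Mar 11, 1967 is a Saturday.
The range spans 58 days (inclusive of both endpoints).
58 = 7 × 8 + 2, so there are 8 full weeks plus 2 extra days.
Each full week contributes one Wednesday: 8 so far.
The 2 extra days are Sat, Sun — none qualify.
Total: 8 + 0 = 8.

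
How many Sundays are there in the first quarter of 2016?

13

Jan 1, 2016 is a Friday.
From Jan 1, 2016 to Mar 31, 2016 is 91 days inclusive.
91 = 7 × 13, so the span is exactly 13 full weeks.
Each full week contributes one Sunday: 13 so far.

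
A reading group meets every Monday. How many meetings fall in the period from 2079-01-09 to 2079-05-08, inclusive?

2079-01-09 is a Monday.
The range spans 120 days (inclusive of both endpoints).
120 = 7 × 17 + 1, so there are 17 full weeks plus 1 extra day.
Each full week contributes one Monday: 17 so far.
The 1 extra day is Mon — 1 of them qualifies.
Total: 17 + 1 = 18.

18 Mondays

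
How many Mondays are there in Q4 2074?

14

October 1, 2074 is a Monday.
From October 1, 2074 to December 31, 2074 is 92 days inclusive.
92 = 7 × 13 + 1, so there are 13 full weeks plus 1 extra day.
Each full week contributes one Monday: 13 so far.
The 1 extra day is Monday — 1 of them qualifies.
Total: 13 + 1 = 14.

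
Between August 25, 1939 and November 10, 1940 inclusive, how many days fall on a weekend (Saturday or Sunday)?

128

August 25, 1939 is a Friday.
From August 25, 1939 to November 10, 1940 is 444 days inclusive.
444 = 7 × 63 + 3, so there are 63 full weeks plus 3 extra days.
Each full week contributes 2 weekend days (Sat, Sun): 63 × 2 = 126.
The 3 extra days are Friday, Saturday, Sunday — 2 of them qualify.
Total: 126 + 2 = 128.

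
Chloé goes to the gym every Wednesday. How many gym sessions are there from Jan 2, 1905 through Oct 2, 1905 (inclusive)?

Jan 2, 1905 is a Monday.
That's 274 days from start to end, counting both.
274 = 7 × 39 + 1, so there are 39 full weeks plus 1 extra day.
Each full week contributes one Wednesday: 39 so far.
The 1 extra day is Mon — none qualify.
Total: 39 + 0 = 39.

39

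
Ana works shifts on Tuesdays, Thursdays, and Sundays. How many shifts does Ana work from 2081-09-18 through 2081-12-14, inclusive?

38

2081-09-18 is a Thursday.
That's 88 days from start to end, counting both.
88 = 7 × 12 + 4, so there are 12 full weeks plus 4 extra days.
Each full week contributes 3 days from the set (Tue, Thu, Sun): 12 × 3 = 36.
The 4 extra days are Thursday, Friday, Saturday, Sunday — 2 of them qualify.
Total: 36 + 2 = 38.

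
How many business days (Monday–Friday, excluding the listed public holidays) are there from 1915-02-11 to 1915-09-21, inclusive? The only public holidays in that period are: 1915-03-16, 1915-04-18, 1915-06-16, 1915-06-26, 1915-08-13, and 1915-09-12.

156 business days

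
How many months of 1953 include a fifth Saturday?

A month has five Saturdays exactly when Saturday falls within its first (length − 28) days.
Jan: 31 days, starts Thu → 5 of Thu, Fri, Sat ✓
Feb: 28 days, starts Sun → 5 of (none)
Mar: 31 days, starts Sun → 5 of Sun, Mon, Tue
Apr: 30 days, starts Wed → 5 of Wed, Thu
May: 31 days, starts Fri → 5 of Fri, Sat, Sun ✓
Jun: 30 days, starts Mon → 5 of Mon, Tue
Jul: 31 days, starts Wed → 5 of Wed, Thu, Fri
Aug: 31 days, starts Sat → 5 of Sat, Sun, Mon ✓
Sep: 30 days, starts Tue → 5 of Tue, Wed
Oct: 31 days, starts Thu → 5 of Thu, Fri, Sat ✓
Nov: 30 days, starts Sun → 5 of Sun, Mon
Dec: 31 days, starts Tue → 5 of Tue, Wed, Thu
Months with five Saturdays: Jan, May, Aug, Oct.

4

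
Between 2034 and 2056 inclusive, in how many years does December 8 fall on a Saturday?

3

Day of week of December 8 in each year:
2034: Fri, 2035: Sat ✓, 2036: Mon, 2037: Tue, 2038: Wed, 2039: Thu, 2040: Sat ✓, 2041: Sun, 2042: Mon, 2043: Tue, 2044: Thu, 2045: Fri, 2046: Sat ✓, 2047: Sun, 2048: Tue, 2049: Wed, 2050: Thu, 2051: Fri, 2052: Sun, 2053: Mon, 2054: Tue, 2055: Wed, 2056: Fri
Saturdays: 2035, 2040, 2046.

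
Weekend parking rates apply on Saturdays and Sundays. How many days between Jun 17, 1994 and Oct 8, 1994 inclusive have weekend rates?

Jun 17, 1994 is a Friday.
From Jun 17, 1994 to Oct 8, 1994 is 114 days inclusive.
114 = 7 × 16 + 2, so there are 16 full weeks plus 2 extra days.
Each full week contributes 2 weekend days (Sat, Sun): 16 × 2 = 32.
The 2 extra days are Fri, Sat — 1 of them qualifies.
Total: 32 + 1 = 33.

33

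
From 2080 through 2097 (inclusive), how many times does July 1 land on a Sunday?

3

Day of week of July 1 in each year:
2080: Mon, 2081: Tue, 2082: Wed, 2083: Thu, 2084: Sat, 2085: Sun ✓, 2086: Mon, 2087: Tue, 2088: Thu, 2089: Fri, 2090: Sat, 2091: Sun ✓, 2092: Tue, 2093: Wed, 2094: Thu, 2095: Fri, 2096: Sun ✓, 2097: Mon
Sundays: 2085, 2091, 2096.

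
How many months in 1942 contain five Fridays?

4

A month has five Fridays exactly when Friday falls within its first (length − 28) days.
Jan: 31 days, starts Thu → 5 of Thu, Fri, Sat ✓
Feb: 28 days, starts Sun → 5 of (none)
Mar: 31 days, starts Sun → 5 of Sun, Mon, Tue
Apr: 30 days, starts Wed → 5 of Wed, Thu
May: 31 days, starts Fri → 5 of Fri, Sat, Sun ✓
Jun: 30 days, starts Mon → 5 of Mon, Tue
Jul: 31 days, starts Wed → 5 of Wed, Thu, Fri ✓
Aug: 31 days, starts Sat → 5 of Sat, Sun, Mon
Sep: 30 days, starts Tue → 5 of Tue, Wed
Oct: 31 days, starts Thu → 5 of Thu, Fri, Sat ✓
Nov: 30 days, starts Sun → 5 of Sun, Mon
Dec: 31 days, starts Tue → 5 of Tue, Wed, Thu
Months with five Fridays: Jan, May, Jul, Oct.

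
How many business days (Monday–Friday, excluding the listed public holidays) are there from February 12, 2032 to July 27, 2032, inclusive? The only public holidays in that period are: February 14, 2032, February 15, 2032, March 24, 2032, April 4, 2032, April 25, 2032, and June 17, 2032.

117 business days

February 12, 2032 is a Thursday.
The range spans 167 days (inclusive of both endpoints).
167 = 7 × 23 + 6, so there are 23 full weeks plus 6 extra days.
Each full week contributes 5 weekdays (Mon–Fri): 23 × 5 = 115.
The 6 extra days are Thursday, Friday, Saturday, Sunday, Monday, Tuesday — 4 of them qualify.
Total: 115 + 4 = 119.
Holidays: February 14, 2032 (Sat); February 15, 2032 (Sun); March 24, 2032 (Wed); April 4, 2032 (Sun); April 25, 2032 (Sun); June 17, 2032 (Thu).
2 of the 6 holidays fall on weekdays; the rest are weekends and were already excluded.
Business days: 119 − 2 = 117.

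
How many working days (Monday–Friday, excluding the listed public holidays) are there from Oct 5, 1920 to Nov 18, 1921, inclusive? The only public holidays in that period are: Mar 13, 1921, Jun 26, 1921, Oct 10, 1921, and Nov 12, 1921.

293 working days

Oct 5, 1920 is a Tuesday.
From Oct 5, 1920 to Nov 18, 1921 is 410 days inclusive.
410 = 7 × 58 + 4, so there are 58 full weeks plus 4 extra days.
Each full week contributes 5 weekdays (Mon–Fri): 58 × 5 = 290.
The 4 extra days are Tuesday, Wednesday, Thursday, Friday — 4 of them qualify.
Total: 290 + 4 = 294.
Holidays: Mar 13, 1921 (Sun); Jun 26, 1921 (Sun); Oct 10, 1921 (Mon); Nov 12, 1921 (Sat).
1 of the 4 holidays fall on weekdays; the rest are weekends and were already excluded.
Business days: 294 − 1 = 293.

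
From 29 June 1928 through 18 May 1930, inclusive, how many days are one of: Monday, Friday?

29 June 1928 is a Friday.
The range spans 689 days (inclusive of both endpoints).
689 = 7 × 98 + 3, so there are 98 full weeks plus 3 extra days.
Each full week contributes 2 days from the set (Mon, Fri): 98 × 2 = 196.
The 3 extra days are Fri, Sat, Sun — 1 of them qualifies.
Total: 196 + 1 = 197.

197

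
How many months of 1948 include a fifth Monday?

4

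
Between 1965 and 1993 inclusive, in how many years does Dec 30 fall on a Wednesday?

4

Day of week of December 30 in each year:
1965: Thu, 1966: Fri, 1967: Sat, 1968: Mon, 1969: Tue, 1970: Wed ✓, 1971: Thu, 1972: Sat, 1973: Sun, 1974: Mon, 1975: Tue, 1976: Thu, 1977: Fri, 1978: Sat, 1979: Sun, 1980: Tue, 1981: Wed ✓, 1982: Thu, 1983: Fri, 1984: Sun, 1985: Mon, 1986: Tue, 1987: Wed ✓, 1988: Fri, 1989: Sat, 1990: Sun, 1991: Mon, 1992: Wed ✓, 1993: Thu
Wednesdays: 1970, 1981, 1987, 1992.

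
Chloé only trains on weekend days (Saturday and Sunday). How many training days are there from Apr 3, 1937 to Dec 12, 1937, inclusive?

74

Apr 3, 1937 is a Saturday.
The range spans 254 days (inclusive of both endpoints).
254 = 7 × 36 + 2, so there are 36 full weeks plus 2 extra days.
Each full week contributes 2 weekend days (Sat, Sun): 36 × 2 = 72.
The 2 extra days are Sat, Sun — 2 of them qualify.
Total: 72 + 2 = 74.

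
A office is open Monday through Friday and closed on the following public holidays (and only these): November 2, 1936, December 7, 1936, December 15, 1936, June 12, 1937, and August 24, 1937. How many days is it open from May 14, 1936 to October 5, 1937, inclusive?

360

May 14, 1936 is a Thursday.
From May 14, 1936 to October 5, 1937 is 510 days inclusive.
510 = 7 × 72 + 6, so there are 72 full weeks plus 6 extra days.
Each full week contributes 5 weekdays (Mon–Fri): 72 × 5 = 360.
The 6 extra days are Thursday, Friday, Saturday, Sunday, Monday, Tuesday — 4 of them qualify.
Total: 360 + 4 = 364.
Holidays: November 2, 1936 (Mon); December 7, 1936 (Mon); December 15, 1936 (Tue); June 12, 1937 (Sat); August 24, 1937 (Tue).
4 of the 5 holidays fall on weekdays; the rest are weekends and were already excluded.
Business days: 364 − 4 = 360.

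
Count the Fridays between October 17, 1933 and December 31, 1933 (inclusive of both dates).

11 Fridays

October 17, 1933 is a Tuesday.
That's 76 days from start to end, counting both.
76 = 7 × 10 + 6, so there are 10 full weeks plus 6 extra days.
Each full week contributes one Friday: 10 so far.
The 6 extra days are Tue, Wed, Thu, Fri, Sat, Sun — 1 of them qualifies.
Total: 10 + 1 = 11.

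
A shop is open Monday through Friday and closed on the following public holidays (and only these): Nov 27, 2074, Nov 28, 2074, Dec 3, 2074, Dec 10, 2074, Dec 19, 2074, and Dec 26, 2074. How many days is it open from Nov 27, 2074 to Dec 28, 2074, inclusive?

Nov 27, 2074 is a Tuesday.
From Nov 27, 2074 to Dec 28, 2074 is 32 days inclusive.
32 = 7 × 4 + 4, so there are 4 full weeks plus 4 extra days.
Each full week contributes 5 weekdays (Mon–Fri): 4 × 5 = 20.
The 4 extra days are Tuesday, Wednesday, Thursday, Friday — 4 of them qualify.
Total: 20 + 4 = 24.
Holidays: Nov 27, 2074 (Tue); Nov 28, 2074 (Wed); Dec 3, 2074 (Mon); Dec 10, 2074 (Mon); Dec 19, 2074 (Wed); Dec 26, 2074 (Wed).
All 6 holidays fall on weekdays, so subtract 6.
Business days: 24 − 6 = 18.

18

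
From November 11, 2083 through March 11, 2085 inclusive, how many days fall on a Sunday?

70 Sundays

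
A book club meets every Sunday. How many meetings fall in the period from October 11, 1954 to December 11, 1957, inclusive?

165 Sundays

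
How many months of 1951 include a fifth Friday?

4

A month has five Fridays exactly when Friday falls within its first (length − 28) days.
Jan: 31 days, starts Mon → 5 of Mon, Tue, Wed
Feb: 28 days, starts Thu → 5 of (none)
Mar: 31 days, starts Thu → 5 of Thu, Fri, Sat ✓
Apr: 30 days, starts Sun → 5 of Sun, Mon
May: 31 days, starts Tue → 5 of Tue, Wed, Thu
Jun: 30 days, starts Fri → 5 of Fri, Sat ✓
Jul: 31 days, starts Sun → 5 of Sun, Mon, Tue
Aug: 31 days, starts Wed → 5 of Wed, Thu, Fri ✓
Sep: 30 days, starts Sat → 5 of Sat, Sun
Oct: 31 days, starts Mon → 5 of Mon, Tue, Wed
Nov: 30 days, starts Thu → 5 of Thu, Fri ✓
Dec: 31 days, starts Sat → 5 of Sat, Sun, Mon
Months with five Fridays: Mar, Jun, Aug, Nov.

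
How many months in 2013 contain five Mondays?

4

A month has five Mondays exactly when Monday falls within its first (length − 28) days.
Jan: 31 days, starts Tue → 5 of Tue, Wed, Thu
Feb: 28 days, starts Fri → 5 of (none)
Mar: 31 days, starts Fri → 5 of Fri, Sat, Sun
Apr: 30 days, starts Mon → 5 of Mon, Tue ✓
May: 31 days, starts Wed → 5 of Wed, Thu, Fri
Jun: 30 days, starts Sat → 5 of Sat, Sun
Jul: 31 days, starts Mon → 5 of Mon, Tue, Wed ✓
Aug: 31 days, starts Thu → 5 of Thu, Fri, Sat
Sep: 30 days, starts Sun → 5 of Sun, Mon ✓
Oct: 31 days, starts Tue → 5 of Tue, Wed, Thu
Nov: 30 days, starts Fri → 5 of Fri, Sat
Dec: 31 days, starts Sun → 5 of Sun, Mon, Tue ✓
Months with five Mondays: Apr, Jul, Sep, Dec.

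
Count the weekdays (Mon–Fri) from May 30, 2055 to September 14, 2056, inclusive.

339 weekdays

May 30, 2055 is a Sunday.
The range spans 474 days (inclusive of both endpoints).
474 = 7 × 67 + 5, so there are 67 full weeks plus 5 extra days.
Each full week contributes 5 weekdays (Mon–Fri): 67 × 5 = 335.
The 5 extra days are Sun, Mon, Tue, Wed, Thu — 4 of them qualify.
Total: 335 + 4 = 339.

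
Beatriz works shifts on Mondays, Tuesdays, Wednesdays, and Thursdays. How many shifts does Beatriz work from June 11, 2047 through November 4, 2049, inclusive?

503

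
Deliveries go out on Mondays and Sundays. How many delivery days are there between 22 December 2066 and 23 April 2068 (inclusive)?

140

22 December 2066 is a Wednesday.
That's 489 days from start to end, counting both.
489 = 7 × 69 + 6, so there are 69 full weeks plus 6 extra days.
Each full week contributes 2 days from the set (Mon, Sun): 69 × 2 = 138.
The 6 extra days are Wednesday, Thursday, Friday, Saturday, Sunday, Monday — 2 of them qualify.
Total: 138 + 2 = 140.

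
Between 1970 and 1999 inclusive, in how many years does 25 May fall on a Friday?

4

Day of week of May 25 in each year:
1970: Mon, 1971: Tue, 1972: Thu, 1973: Fri ✓, 1974: Sat, 1975: Sun, 1976: Tue, 1977: Wed, 1978: Thu, 1979: Fri ✓, 1980: Sun, 1981: Mon, 1982: Tue, 1983: Wed, 1984: Fri ✓, 1985: Sat, 1986: Sun, 1987: Mon, 1988: Wed, 1989: Thu, 1990: Fri ✓, 1991: Sat, 1992: Mon, 1993: Tue, 1994: Wed, 1995: Thu, 1996: Sat, 1997: Sun, 1998: Mon, 1999: Tue
Fridays: 1973, 1979, 1984, 1990.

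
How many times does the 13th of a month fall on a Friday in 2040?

The 13th falls on a Friday when the month's 13th has weekday Fri.
Jan 13 is Fri ✓; Feb 13 is Mon; Mar 13 is Tue; Apr 13 is Fri ✓; May 13 is Sun; Jun 13 is Wed; Jul 13 is Fri ✓; Aug 13 is Mon; Sep 13 is Thu; Oct 13 is Sat; Nov 13 is Tue; Dec 13 is Thu.
Friday the 13ths: Jan, Apr, Jul.

3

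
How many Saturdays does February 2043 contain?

1 February 2043 is a Sunday.
From 1 February 2043 to 28 February 2043 is 28 days inclusive.
28 = 7 × 4, so the span is exactly 4 full weeks.
Each full week contributes one Saturday: 4 so far.
Total: 4.

4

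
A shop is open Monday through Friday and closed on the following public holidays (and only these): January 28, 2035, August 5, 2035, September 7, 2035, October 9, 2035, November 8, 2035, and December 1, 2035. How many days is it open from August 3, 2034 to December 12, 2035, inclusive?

August 3, 2034 is a Thursday.
The range spans 497 days (inclusive of both endpoints).
497 = 7 × 71, so the span is exactly 71 full weeks.
Each full week contributes 5 weekdays (Mon–Fri): 71 × 5 = 355.
Holidays: January 28, 2035 (Sun); August 5, 2035 (Sun); September 7, 2035 (Fri); October 9, 2035 (Tue); November 8, 2035 (Thu); December 1, 2035 (Sat).
3 of the 6 holidays fall on weekdays; the rest are weekends and were already excluded.
Business days: 355 − 3 = 352.

352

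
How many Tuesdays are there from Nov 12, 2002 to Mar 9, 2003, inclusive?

17

Nov 12, 2002 is a Tuesday.
From Nov 12, 2002 to Mar 9, 2003 is 118 days inclusive.
118 = 7 × 16 + 6, so there are 16 full weeks plus 6 extra days.
Each full week contributes one Tuesday: 16 so far.
The 6 extra days are Tuesday, Wednesday, Thursday, Friday, Saturday, Sunday — 1 of them qualifies.
Total: 16 + 1 = 17.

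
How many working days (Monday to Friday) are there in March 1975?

21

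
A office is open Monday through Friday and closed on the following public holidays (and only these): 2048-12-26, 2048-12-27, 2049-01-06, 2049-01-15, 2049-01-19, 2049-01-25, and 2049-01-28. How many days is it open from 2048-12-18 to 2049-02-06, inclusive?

2048-12-18 is a Friday.
That's 51 days from start to end, counting both.
51 = 7 × 7 + 2, so there are 7 full weeks plus 2 extra days.
Each full week contributes 5 weekdays (Mon–Fri): 7 × 5 = 35.
The 2 extra days are Fri, Sat — 1 of them qualifies.
Total: 35 + 1 = 36.
Holidays: 2048-12-26 (Sat); 2048-12-27 (Sun); 2049-01-06 (Wed); 2049-01-15 (Fri); 2049-01-19 (Tue); 2049-01-25 (Mon); 2049-01-28 (Thu).
5 of the 7 holidays fall on weekdays; the rest are weekends and were already excluded.
Business days: 36 − 5 = 31.

31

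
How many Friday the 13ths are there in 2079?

2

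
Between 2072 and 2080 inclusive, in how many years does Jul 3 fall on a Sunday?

2

Day of week of July 3 in each year:
2072: Sun ✓, 2073: Mon, 2074: Tue, 2075: Wed, 2076: Fri, 2077: Sat, 2078: Sun ✓, 2079: Mon, 2080: Wed
Sundays: 2072, 2078.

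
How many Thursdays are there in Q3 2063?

13

July 1, 2063 is a Sunday.
That's 92 days from start to end, counting both.
92 = 7 × 13 + 1, so there are 13 full weeks plus 1 extra day.
Each full week contributes one Thursday: 13 so far.
The 1 extra day is Sunday — none qualify.
Total: 13 + 0 = 13.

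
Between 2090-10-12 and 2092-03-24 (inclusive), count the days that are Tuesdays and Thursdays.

2090-10-12 is a Thursday.
From 2090-10-12 to 2092-03-24 is 530 days inclusive.
530 = 7 × 75 + 5, so there are 75 full weeks plus 5 extra days.
Each full week contributes 2 days from the set (Tue, Thu): 75 × 2 = 150.
The 5 extra days are Thursday, Friday, Saturday, Sunday, Monday — 1 of them qualifies.
Total: 150 + 1 = 151.

151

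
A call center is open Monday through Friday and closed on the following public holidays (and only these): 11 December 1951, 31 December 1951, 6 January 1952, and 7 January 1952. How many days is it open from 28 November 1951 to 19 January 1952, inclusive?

35 business days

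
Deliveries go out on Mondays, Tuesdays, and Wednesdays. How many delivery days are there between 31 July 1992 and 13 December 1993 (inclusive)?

31 July 1992 is a Friday.
The range spans 501 days (inclusive of both endpoints).
501 = 7 × 71 + 4, so there are 71 full weeks plus 4 extra days.
Each full week contributes 3 days from the set (Mon, Tue, Wed): 71 × 3 = 213.
The 4 extra days are Fri, Sat, Sun, Mon — 1 of them qualifies.
Total: 213 + 1 = 214.

214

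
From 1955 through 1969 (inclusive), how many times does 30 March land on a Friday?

2

Day of week of March 30 in each year:
1955: Wed, 1956: Fri ✓, 1957: Sat, 1958: Sun, 1959: Mon, 1960: Wed, 1961: Thu, 1962: Fri ✓, 1963: Sat, 1964: Mon, 1965: Tue, 1966: Wed, 1967: Thu, 1968: Sat, 1969: Sun
Fridays: 1956, 1962.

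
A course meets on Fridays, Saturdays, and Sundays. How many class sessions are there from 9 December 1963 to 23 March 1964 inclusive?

9 December 1963 is a Monday.
The range spans 106 days (inclusive of both endpoints).
106 = 7 × 15 + 1, so there are 15 full weeks plus 1 extra day.
Each full week contributes 3 days from the set (Fri, Sat, Sun): 15 × 3 = 45.
The 1 extra day is Monday — none qualify.
Total: 45 + 0 = 45.

45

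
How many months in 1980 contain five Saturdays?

4

A month has five Saturdays exactly when Saturday falls within its first (length − 28) days.
Jan: 31 days, starts Tue → 5 of Tue, Wed, Thu
Feb: 29 days, starts Fri → 5 of Fri
Mar: 31 days, starts Sat → 5 of Sat, Sun, Mon ✓
Apr: 30 days, starts Tue → 5 of Tue, Wed
May: 31 days, starts Thu → 5 of Thu, Fri, Sat ✓
Jun: 30 days, starts Sun → 5 of Sun, Mon
Jul: 31 days, starts Tue → 5 of Tue, Wed, Thu
Aug: 31 days, starts Fri → 5 of Fri, Sat, Sun ✓
Sep: 30 days, starts Mon → 5 of Mon, Tue
Oct: 31 days, starts Wed → 5 of Wed, Thu, Fri
Nov: 30 days, starts Sat → 5 of Sat, Sun ✓
Dec: 31 days, starts Mon → 5 of Mon, Tue, Wed
Months with five Saturdays: Mar, May, Aug, Nov.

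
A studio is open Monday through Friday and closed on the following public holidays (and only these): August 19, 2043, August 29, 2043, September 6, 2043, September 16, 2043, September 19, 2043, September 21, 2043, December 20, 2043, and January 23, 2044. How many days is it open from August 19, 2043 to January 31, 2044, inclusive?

115

August 19, 2043 is a Wednesday.
The range spans 166 days (inclusive of both endpoints).
166 = 7 × 23 + 5, so there are 23 full weeks plus 5 extra days.
Each full week contributes 5 weekdays (Mon–Fri): 23 × 5 = 115.
The 5 extra days are Wednesday, Thursday, Friday, Saturday, Sunday — 3 of them qualify.
Total: 115 + 3 = 118.
Holidays: August 19, 2043 (Wed); August 29, 2043 (Sat); September 6, 2043 (Sun); September 16, 2043 (Wed); September 19, 2043 (Sat); September 21, 2043 (Mon); December 20, 2043 (Sun); January 23, 2044 (Sat).
3 of the 8 holidays fall on weekdays; the rest are weekends and were already excluded.
Business days: 118 − 3 = 115.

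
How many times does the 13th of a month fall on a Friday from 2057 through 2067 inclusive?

Friday-the-13ths by year:
2057: Apr, Jul
2058: Sep, Dec
2059: Jun
2060: Feb, Aug
2061: May
2062: Jan, Oct
2063: Apr, Jul
2064: Jun
2065: Feb, Mar, Nov
2066: Aug
2067: May

18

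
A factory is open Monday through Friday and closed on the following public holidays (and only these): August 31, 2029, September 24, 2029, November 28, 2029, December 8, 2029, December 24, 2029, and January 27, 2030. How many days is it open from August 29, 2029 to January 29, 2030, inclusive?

August 29, 2029 is a Wednesday.
That's 154 days from start to end, counting both.
154 = 7 × 22, so the span is exactly 22 full weeks.
Each full week contributes 5 weekdays (Mon–Fri): 22 × 5 = 110.
Total: 110.
Holidays: August 31, 2029 (Fri); September 24, 2029 (Mon); November 28, 2029 (Wed); December 8, 2029 (Sat); December 24, 2029 (Mon); January 27, 2030 (Sun).
4 of the 6 holidays fall on weekdays; the rest are weekends and were already excluded.
Business days: 110 − 4 = 106.

106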